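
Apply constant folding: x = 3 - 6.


3 - 6 = -3 at compile time
Optimized: x = -3


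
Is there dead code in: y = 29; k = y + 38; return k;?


y is read by k's definition; k is returned
No dead code


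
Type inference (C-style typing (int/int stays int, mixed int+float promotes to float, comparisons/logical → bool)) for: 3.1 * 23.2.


Operand types: float * float
Rule: mixed int/float promotes to float; int/int stays int
Result type: float


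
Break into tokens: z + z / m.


Scan left to right, longest-match per lexeme
Tokens: ID(z), OP(+), ID(z), OP(/), ID(m)


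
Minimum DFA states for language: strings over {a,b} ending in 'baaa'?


Track the longest suffix of input matching a prefix of 'baaa': 5 classes (prefixes of length 0..4)
Minimal DFA: 5 states


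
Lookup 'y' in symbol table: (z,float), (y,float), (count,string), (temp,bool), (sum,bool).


Lookup 'y' → type float


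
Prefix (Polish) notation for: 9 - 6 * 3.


'*' binds tighter: tree is (- 9 (* 6 3))
Prefix: - 9 * 6 3


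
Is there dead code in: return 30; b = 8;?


statement follows a return and is unreachable
Dead: 'b = 8'


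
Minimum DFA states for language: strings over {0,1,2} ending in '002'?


Track the longest suffix of input matching a prefix of '002': 4 classes (prefixes of length 0..3)
Minimal DFA: 4 states


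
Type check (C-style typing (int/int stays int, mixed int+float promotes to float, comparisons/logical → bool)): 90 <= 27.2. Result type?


Operand types: int <= float
Rule: comparison yields bool
Result type: bool


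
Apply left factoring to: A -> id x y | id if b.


Common prefix: 'id'
Factored: A -> id A', A' -> x y | if b


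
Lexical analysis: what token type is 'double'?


Pattern: reserved word
Type: KEYWORD


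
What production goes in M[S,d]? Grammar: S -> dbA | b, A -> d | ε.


For [S, d]: 'd' ∈ FIRST(dbA)
Entry: S -> dbA


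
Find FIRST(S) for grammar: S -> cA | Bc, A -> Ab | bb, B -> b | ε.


Per alternative of S: FIRST(cA) = {c}; FIRST(Bc) = {b, c}
FIRST(S) = {b, c}


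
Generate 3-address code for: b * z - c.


Break into single-operator statements:
t1 = b * z
t2 = t1 - c


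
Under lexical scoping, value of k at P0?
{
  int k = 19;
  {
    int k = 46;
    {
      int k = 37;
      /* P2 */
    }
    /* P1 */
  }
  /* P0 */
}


k declared in the same block as P0
k = 19


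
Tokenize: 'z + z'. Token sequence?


Scan left to right, longest-match per lexeme
Tokens: ID(z), OP(+), ID(z)


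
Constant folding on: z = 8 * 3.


8 * 3 = 24 at compile time
Optimized: z = 24


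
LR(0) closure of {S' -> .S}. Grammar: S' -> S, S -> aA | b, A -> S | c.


Start: S' -> .S
For each item with dot before a nonterminal B, add B -> .γ for every B-production
Closure: [S' -> .S, S -> .aA, S -> .b]


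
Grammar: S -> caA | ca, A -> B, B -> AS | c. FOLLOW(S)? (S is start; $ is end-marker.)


$ ∈ FOLLOW(S). For each A -> αBβ: add FIRST(β)\{ε} to FOLLOW(B); if β nullable, add FOLLOW(A).
FOLLOW(S) = {$, c}


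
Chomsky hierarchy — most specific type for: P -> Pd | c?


Left-linear: every RHS is a terminal or one nonterminal followed by a terminal
Classification: Type 3 (Regular)


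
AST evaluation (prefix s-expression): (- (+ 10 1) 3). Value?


Evaluate inner: (+ 10 1) = 11
Evaluate root: (- 11 3) = 8
Result: 8


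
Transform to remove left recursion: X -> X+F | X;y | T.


Left-recursive alternatives: X+F, X;y; non-recursive: T
Introduce X': X -> TX', X' -> +FX' | ;yX' | ε


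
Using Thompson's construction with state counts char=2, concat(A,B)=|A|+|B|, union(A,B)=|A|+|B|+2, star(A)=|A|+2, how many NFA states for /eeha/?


Syntax tree has 4 char leaf(s), 0 union(s), 0 star(s)
chars contribute 4×2 = 8; each union adds +2; each star adds +2
Total: 8 + 0 + 0 = 8 states


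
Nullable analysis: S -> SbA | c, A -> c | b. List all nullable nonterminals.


A nonterminal is nullable iff some alternative derives ε (directly, or every symbol in it is nullable)
Nullable: {}


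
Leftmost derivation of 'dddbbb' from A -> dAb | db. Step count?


Derivation: A => dAb => ddAbb => dddbbb
Steps: 3


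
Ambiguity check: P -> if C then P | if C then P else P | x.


dangling else: 'if C then if C then x else x' parses two ways
Ambiguous


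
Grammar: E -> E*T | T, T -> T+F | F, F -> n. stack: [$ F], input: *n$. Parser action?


'F' (not preceded by T+) is the handle for T -> F
Action: reduce (T -> F)


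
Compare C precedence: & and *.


'*' is multiplicative (level 10); '&' is bitwise AND (level 5)
Higher level binds tighter
'*' has higher precedence than '&'


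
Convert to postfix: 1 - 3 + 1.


Left to right (same or higher precedence on left)
Postfix: 1 3 - 1 +


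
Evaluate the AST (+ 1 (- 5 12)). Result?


Evaluate inner: (- 5 12) = -7
Evaluate root: (+ 1 -7) = -6
Result: -6


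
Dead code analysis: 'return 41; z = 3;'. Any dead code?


statement follows a return and is unreachable
Dead: 'z = 3'


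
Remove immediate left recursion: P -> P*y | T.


Left-recursive alternatives: P*y; non-recursive: T
Introduce P': P -> TP', P' -> *yP' | ε


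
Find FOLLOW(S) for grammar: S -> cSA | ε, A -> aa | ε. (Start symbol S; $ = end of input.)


$ ∈ FOLLOW(S). For each A -> αBβ: add FIRST(β)\{ε} to FOLLOW(B); if β nullable, add FOLLOW(A).
FOLLOW(S) = {$, a}


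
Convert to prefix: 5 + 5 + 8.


left-to-right (same/higher precedence on left): tree is (+ (+ 5 5) 8)
Prefix: + + 5 5 8


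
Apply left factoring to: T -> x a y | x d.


Common prefix: 'x'
Factored: T -> x T', T' -> a y | d


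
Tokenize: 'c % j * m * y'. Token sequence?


Scan left to right, longest-match per lexeme
Tokens: ID(c), OP(%), ID(j), OP(*), ID(m), OP(*), ID(y)


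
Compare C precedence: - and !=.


'-' is additive (level 9); '!=' is equality (level 6)
Higher level binds tighter
'-' has higher precedence than '!='


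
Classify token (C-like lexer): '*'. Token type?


Pattern: operator symbol
Type: OPERATOR


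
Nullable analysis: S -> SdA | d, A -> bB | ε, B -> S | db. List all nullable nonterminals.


A nonterminal is nullable iff some alternative derives ε (directly, or every symbol in it is nullable)
Nullable: {A}


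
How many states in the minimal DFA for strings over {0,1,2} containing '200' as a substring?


KMP-style automaton: 3 progress states + 1 absorbing accept = 4
Minimal DFA: 4 states


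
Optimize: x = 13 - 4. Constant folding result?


13 - 4 = 9 at compile time
Optimized: x = 9


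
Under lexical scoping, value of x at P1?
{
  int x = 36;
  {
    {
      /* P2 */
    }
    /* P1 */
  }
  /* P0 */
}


P1's block does not declare x; resolves to the enclosing declaration at depth 0
x = 36


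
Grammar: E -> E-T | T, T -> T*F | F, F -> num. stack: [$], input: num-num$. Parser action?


no handle on stack; shift 'num'
Action: shift


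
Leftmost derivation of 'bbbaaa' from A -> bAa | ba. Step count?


Derivation: A => bAa => bbAaa => bbbaaa
Steps: 3


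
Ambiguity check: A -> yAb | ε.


balanced y^n…b^n: each string has a unique parse
Unambiguous


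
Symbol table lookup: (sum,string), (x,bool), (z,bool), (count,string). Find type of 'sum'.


Lookup 'sum' → type string


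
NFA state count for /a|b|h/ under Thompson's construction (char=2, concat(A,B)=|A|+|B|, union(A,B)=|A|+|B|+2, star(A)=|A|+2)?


Syntax tree has 3 char leaf(s), 2 union(s), 0 star(s)
chars contribute 3×2 = 6; each union adds +2; each star adds +2
Total: 6 + 4 + 0 = 10 states


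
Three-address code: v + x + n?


Break into single-operator statements:
t1 = v + x
t2 = t1 + n


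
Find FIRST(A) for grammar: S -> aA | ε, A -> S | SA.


Per alternative of A: FIRST(S) = {a, ε}; FIRST(SA) = {a, ε}
FIRST(A) = {a, ε}


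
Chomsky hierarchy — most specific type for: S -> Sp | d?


Left-linear: every RHS is a terminal or one nonterminal followed by a terminal
Classification: Type 3 (Regular)


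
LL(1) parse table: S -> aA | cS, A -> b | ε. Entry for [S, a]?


For [S, a]: 'a' ∈ FIRST(aA)
Entry: S -> aA


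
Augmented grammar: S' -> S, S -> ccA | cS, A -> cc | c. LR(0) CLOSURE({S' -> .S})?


Start: S' -> .S
For each item with dot before a nonterminal B, add B -> .γ for every B-production
Closure: [S' -> .S, S -> .ccA, S -> .cS]


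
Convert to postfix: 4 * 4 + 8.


Left to right (same or higher precedence on left)
Postfix: 4 4 * 8 +


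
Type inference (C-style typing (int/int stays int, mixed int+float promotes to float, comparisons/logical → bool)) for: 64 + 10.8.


Operand types: int + float
Rule: mixed int/float promotes to float; int/int stays int
Result type: float


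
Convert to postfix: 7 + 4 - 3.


Left to right (same or higher precedence on left)
Postfix: 7 4 + 3 -


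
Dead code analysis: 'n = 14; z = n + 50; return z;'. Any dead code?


n is read by z's definition; z is returned
No dead code


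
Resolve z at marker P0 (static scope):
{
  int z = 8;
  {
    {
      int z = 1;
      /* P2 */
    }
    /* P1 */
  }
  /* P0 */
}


z declared in the same block as P0
z = 8


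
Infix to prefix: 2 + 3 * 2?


'*' binds tighter: tree is (+ 2 (* 3 2))
Prefix: + 2 * 3 2


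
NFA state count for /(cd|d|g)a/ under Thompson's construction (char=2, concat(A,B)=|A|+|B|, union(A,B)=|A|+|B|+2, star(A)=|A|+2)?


Syntax tree has 5 char leaf(s), 2 union(s), 0 star(s)
chars contribute 5×2 = 10; each union adds +2; each star adds +2
Total: 10 + 4 + 0 = 14 states


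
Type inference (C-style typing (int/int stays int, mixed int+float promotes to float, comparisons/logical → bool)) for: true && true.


Operand types: bool && bool
Rule: logical operators take bool operands and yield bool
Result type: bool


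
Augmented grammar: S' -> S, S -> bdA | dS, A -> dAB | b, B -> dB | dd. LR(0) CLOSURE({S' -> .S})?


Start: S' -> .S
For each item with dot before a nonterminal B, add B -> .γ for every B-production
Closure: [S' -> .S, S -> .bdA, S -> .dS]


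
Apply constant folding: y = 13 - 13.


13 - 13 = 0 at compile time
Optimized: y = 0


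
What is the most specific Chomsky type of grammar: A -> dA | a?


Right-linear: every RHS is a terminal or a terminal followed by one nonterminal
Classification: Type 3 (Regular)


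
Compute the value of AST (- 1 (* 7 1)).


Evaluate inner: (* 7 1) = 7
Evaluate root: (- 1 7) = -6
Result: -6


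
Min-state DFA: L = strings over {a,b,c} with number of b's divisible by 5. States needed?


Track (count of b) mod 5: states 0..4, accept at 0
Minimal DFA: 5 states


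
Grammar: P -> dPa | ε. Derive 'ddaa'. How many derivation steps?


Derivation: P => dPa => ddPaa => ddaa
Steps: 3


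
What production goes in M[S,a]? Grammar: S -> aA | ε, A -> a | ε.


For [S, a]: 'a' ∈ FIRST(aA)
Entry: S -> aA


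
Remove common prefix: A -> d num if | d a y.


Common prefix: 'd'
Factored: A -> d A', A' -> num if | a y


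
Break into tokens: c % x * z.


Scan left to right, longest-match per lexeme
Tokens: ID(c), OP(%), ID(x), OP(*), ID(z)


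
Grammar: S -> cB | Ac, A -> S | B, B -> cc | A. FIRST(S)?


Per alternative of S: FIRST(cB) = {c}; FIRST(Ac) = {c}
FIRST(S) = {c}


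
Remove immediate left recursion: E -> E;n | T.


Left-recursive alternatives: E;n; non-recursive: T
Introduce E': E -> TE', E' -> ;nE' | ε


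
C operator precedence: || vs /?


'/' is multiplicative (level 10); '||' is logical OR (level 1)
Higher level binds tighter
'/' has higher precedence than '||'


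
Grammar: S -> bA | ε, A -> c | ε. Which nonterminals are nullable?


A nonterminal is nullable iff some alternative derives ε (directly, or every symbol in it is nullable)
Nullable: {A, S}


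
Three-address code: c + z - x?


Break into single-operator statements:
t1 = c + z
t2 = t1 - x


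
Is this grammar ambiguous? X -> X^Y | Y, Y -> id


precedence layered via separate nonterminal Y: deterministic
Unambiguous


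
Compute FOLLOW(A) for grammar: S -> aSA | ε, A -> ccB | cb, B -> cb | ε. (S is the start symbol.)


$ ∈ FOLLOW(S). For each A -> αBβ: add FIRST(β)\{ε} to FOLLOW(B); if β nullable, add FOLLOW(A).
FOLLOW(A) = {$, c}


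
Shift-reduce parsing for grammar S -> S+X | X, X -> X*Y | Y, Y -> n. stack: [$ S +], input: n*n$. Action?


no handle ('S+' is not any RHS); shift 'n'
Action: shift


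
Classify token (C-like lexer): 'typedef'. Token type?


Pattern: reserved word
Type: KEYWORD


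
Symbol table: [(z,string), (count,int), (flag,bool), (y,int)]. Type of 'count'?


Lookup 'count' → type int


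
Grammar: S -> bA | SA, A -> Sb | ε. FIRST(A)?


Per alternative of A: FIRST(Sb) = {b}; FIRST(ε) = {ε}
FIRST(A) = {b, ε}


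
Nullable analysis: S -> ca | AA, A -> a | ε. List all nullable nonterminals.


A nonterminal is nullable iff some alternative derives ε (directly, or every symbol in it is nullable)
Nullable: {A, S}


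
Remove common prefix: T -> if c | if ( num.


Common prefix: 'if'
Factored: T -> if T', T' -> c | ( num


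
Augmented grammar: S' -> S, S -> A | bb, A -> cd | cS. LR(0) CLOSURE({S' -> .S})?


Start: S' -> .S
For each item with dot before a nonterminal B, add B -> .γ for every B-production
Closure: [S' -> .S, S -> .A, S -> .bb, A -> .cd, A -> .cS]


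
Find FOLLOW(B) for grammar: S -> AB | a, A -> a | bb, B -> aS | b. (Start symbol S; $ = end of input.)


$ ∈ FOLLOW(S). For each A -> αBβ: add FIRST(β)\{ε} to FOLLOW(B); if β nullable, add FOLLOW(A).
FOLLOW(B) = {$}


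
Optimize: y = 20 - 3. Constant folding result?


20 - 3 = 17 at compile time
Optimized: y = 17


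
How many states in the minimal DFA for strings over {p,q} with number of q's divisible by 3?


Track (count of q) mod 3: states 0..2, accept at 0
Minimal DFA: 3 states


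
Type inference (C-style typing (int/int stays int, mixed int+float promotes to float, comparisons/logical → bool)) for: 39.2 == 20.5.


Operand types: float == float
Rule: comparison yields bool
Result type: bool


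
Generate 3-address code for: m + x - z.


Break into single-operator statements:
t1 = m + x
t2 = t1 - z


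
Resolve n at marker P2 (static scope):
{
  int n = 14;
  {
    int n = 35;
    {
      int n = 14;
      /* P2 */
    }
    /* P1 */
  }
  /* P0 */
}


n declared in the same block as P2
n = 14


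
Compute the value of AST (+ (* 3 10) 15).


Evaluate inner: (* 3 10) = 30
Evaluate root: (+ 30 15) = 45
Result: 45


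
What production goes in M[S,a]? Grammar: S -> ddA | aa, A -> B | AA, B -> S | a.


For [S, a]: 'a' ∈ FIRST(aa)
Entry: S -> aa


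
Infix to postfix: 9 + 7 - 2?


Left to right (same or higher precedence on left)
Postfix: 9 7 + 2 -


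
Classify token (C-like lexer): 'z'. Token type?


Pattern: letter/underscore followed by alphanumerics, not a keyword
Type: IDENTIFIER


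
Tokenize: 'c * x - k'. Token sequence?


Scan left to right, longest-match per lexeme
Tokens: ID(c), OP(*), ID(x), OP(-), ID(k)


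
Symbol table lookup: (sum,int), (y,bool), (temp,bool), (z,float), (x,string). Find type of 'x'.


Lookup 'x' → type string


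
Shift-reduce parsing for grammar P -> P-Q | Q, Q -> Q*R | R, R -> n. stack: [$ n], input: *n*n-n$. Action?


'n' on top is the handle for R -> n
Action: reduce (R -> n)


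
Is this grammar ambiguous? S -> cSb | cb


balanced c^n…b^n: each string has a unique parse
Unambiguous


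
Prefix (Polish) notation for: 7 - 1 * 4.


'*' binds tighter: tree is (- 7 (* 1 4))
Prefix: - 7 * 1 4


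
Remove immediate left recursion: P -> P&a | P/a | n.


Left-recursive alternatives: P&a, P/a; non-recursive: n
Introduce P': P -> nP', P' -> &aP' | /aP' | ε


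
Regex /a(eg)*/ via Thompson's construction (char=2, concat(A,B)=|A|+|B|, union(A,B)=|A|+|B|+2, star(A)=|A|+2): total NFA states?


Syntax tree has 3 char leaf(s), 0 union(s), 1 star(s)
chars contribute 3×2 = 6; each union adds +2; each star adds +2
Total: 6 + 0 + 2 = 8 states


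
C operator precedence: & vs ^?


'&' is bitwise AND (level 5); '^' is bitwise XOR (level 4)
Higher level binds tighter
'&' has higher precedence than '^'


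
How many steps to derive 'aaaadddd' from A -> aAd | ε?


Derivation: A => aAd => aaAdd => aaaAddd => aaaaAdddd => aaaadddd
Steps: 5


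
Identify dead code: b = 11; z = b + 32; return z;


b is read by z's definition; z is returned
No dead code


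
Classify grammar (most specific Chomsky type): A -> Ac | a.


Left-linear: every RHS is a terminal or one nonterminal followed by a terminal
Classification: Type 3 (Regular)


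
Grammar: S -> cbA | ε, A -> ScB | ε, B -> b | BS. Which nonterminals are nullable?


A nonterminal is nullable iff some alternative derives ε (directly, or every symbol in it is nullable)
Nullable: {A, S}


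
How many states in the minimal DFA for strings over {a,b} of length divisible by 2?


Track length mod 2: states 0..1, accept at 0
Minimal DFA: 2 states


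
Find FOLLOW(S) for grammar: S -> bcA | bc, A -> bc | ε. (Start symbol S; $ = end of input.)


$ ∈ FOLLOW(S). For each A -> αBβ: add FIRST(β)\{ε} to FOLLOW(B); if β nullable, add FOLLOW(A).
FOLLOW(S) = {$}


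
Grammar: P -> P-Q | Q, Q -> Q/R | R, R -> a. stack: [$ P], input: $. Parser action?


start symbol P on stack, input exhausted
Action: accept


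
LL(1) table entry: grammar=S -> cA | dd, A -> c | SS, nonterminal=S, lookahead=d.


For [S, d]: 'd' ∈ FIRST(dd)
Entry: S -> dd


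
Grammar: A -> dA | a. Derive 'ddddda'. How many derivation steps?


Derivation: A => dA => ddA => dddA => ddddA => dddddA => ddddda
Steps: 6


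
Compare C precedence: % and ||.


'%' is multiplicative (level 10); '||' is logical OR (level 1)
Higher level binds tighter
'%' has higher precedence than '||'


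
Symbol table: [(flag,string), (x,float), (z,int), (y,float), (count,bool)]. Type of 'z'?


Lookup 'z' → type int


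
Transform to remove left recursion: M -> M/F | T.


Left-recursive alternatives: M/F; non-recursive: T
Introduce M': M -> TM', M' -> /FM' | ε


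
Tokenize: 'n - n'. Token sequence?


Scan left to right, longest-match per lexeme
Tokens: ID(n), OP(-), ID(n)


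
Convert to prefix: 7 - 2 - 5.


left-to-right (same/higher precedence on left): tree is (- (- 7 2) 5)
Prefix: - - 7 2 5


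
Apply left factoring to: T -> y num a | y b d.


Common prefix: 'y'
Factored: T -> y T', T' -> num a | b d


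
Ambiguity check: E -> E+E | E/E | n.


'n+n/n' has two parse trees (no precedence encoded between + and /)
Ambiguous


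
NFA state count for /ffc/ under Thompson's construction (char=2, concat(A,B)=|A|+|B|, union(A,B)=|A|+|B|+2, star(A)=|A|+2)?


Syntax tree has 3 char leaf(s), 0 union(s), 0 star(s)
chars contribute 3×2 = 6; each union adds +2; each star adds +2
Total: 6 + 0 + 0 = 6 states


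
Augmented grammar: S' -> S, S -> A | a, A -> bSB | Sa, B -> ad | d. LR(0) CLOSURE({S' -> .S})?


Start: S' -> .S
For each item with dot before a nonterminal B, add B -> .γ for every B-production
Closure: [S' -> .S, S -> .A, S -> .a, A -> .bSB, A -> .Sa]


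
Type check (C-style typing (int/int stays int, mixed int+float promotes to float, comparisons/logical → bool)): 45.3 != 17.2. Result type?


Operand types: float != float
Rule: comparison yields bool
Result type: bool


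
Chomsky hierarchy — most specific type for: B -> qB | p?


Right-linear: every RHS is a terminal or a terminal followed by one nonterminal
Classification: Type 3 (Regular)


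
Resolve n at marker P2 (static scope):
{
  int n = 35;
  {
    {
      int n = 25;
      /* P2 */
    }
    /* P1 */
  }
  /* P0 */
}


n declared in the same block as P2
n = 25


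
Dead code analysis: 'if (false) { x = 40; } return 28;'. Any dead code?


condition is constant false, so the whole block is unreachable
Dead: 'if (false) { x = 40; }'


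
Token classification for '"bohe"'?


Pattern: double-quoted sequence
Type: STRING_LITERAL


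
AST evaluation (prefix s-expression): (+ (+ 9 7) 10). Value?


Evaluate inner: (+ 9 7) = 16
Evaluate root: (+ 16 10) = 26
Result: 26


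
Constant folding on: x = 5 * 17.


5 * 17 = 85 at compile time
Optimized: x = 85


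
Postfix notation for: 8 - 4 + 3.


Left to right (same or higher precedence on left)
Postfix: 8 4 - 3 +


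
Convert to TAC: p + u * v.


Break into single-operator statements:
t1 = u * v
t2 = p + t1


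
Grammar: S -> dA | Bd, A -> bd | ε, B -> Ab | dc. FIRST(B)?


Per alternative of B: FIRST(Ab) = {b}; FIRST(dc) = {d}
FIRST(B) = {b, d}


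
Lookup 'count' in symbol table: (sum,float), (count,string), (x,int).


Lookup 'count' → type string


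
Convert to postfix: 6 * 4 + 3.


Left to right (same or higher precedence on left)
Postfix: 6 4 * 3 +


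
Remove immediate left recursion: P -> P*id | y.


Left-recursive alternatives: P*id; non-recursive: y
Introduce P': P -> yP', P' -> *idP' | ε


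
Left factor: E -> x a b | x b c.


Common prefix: 'x'
Factored: E -> x E', E' -> a b | b c


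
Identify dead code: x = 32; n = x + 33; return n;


x is read by n's definition; n is returned
No dead code


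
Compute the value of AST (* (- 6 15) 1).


Evaluate inner: (- 6 15) = -9
Evaluate root: (* -9 1) = -9
Result: -9


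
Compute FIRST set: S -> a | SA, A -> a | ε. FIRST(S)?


Per alternative of S: FIRST(a) = {a}; FIRST(SA) = {a}
FIRST(S) = {a}


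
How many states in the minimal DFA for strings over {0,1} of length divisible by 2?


Track length mod 2: states 0..1, accept at 0
Minimal DFA: 2 states


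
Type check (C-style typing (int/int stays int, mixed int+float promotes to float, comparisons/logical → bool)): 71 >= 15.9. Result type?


Operand types: int >= float
Rule: comparison yields bool
Result type: bool


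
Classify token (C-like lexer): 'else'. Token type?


Pattern: reserved word
Type: KEYWORD


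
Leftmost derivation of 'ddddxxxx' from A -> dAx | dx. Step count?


Derivation: A => dAx => ddAxx => dddAxxx => ddddxxxx
Steps: 4


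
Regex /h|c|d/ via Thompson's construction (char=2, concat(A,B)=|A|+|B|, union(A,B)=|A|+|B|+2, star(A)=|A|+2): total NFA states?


Syntax tree has 3 char leaf(s), 2 union(s), 0 star(s)
chars contribute 3×2 = 6; each union adds +2; each star adds +2
Total: 6 + 4 + 0 = 10 states


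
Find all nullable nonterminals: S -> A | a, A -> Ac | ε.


A nonterminal is nullable iff some alternative derives ε (directly, or every symbol in it is nullable)
Nullable: {A, S}


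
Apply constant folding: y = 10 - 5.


10 - 5 = 5 at compile time
Optimized: y = 5


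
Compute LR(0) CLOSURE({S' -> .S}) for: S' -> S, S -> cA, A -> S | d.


Start: S' -> .S
For each item with dot before a nonterminal B, add B -> .γ for every B-production
Closure: [S' -> .S, S -> .cA]


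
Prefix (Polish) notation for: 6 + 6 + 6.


left-to-right (same/higher precedence on left): tree is (+ (+ 6 6) 6)
Prefix: + + 6 6 6


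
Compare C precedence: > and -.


'-' is additive (level 9); '>' is relational (level 7)
Higher level binds tighter
'-' has higher precedence than '>'


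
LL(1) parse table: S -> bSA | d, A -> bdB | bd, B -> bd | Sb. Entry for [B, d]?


For [B, d]: 'd' ∈ FIRST(Sb)
Entry: B -> Sb


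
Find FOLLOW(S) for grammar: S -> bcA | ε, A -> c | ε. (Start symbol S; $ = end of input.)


$ ∈ FOLLOW(S). For each A -> αBβ: add FIRST(β)\{ε} to FOLLOW(B); if β nullable, add FOLLOW(A).
FOLLOW(S) = {$}


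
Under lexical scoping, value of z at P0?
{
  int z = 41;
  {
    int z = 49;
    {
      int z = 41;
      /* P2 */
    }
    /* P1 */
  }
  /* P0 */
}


z declared in the same block as P0
z = 41


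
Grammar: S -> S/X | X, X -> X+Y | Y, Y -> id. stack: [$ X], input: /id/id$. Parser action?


lookahead ∉ {+} so X won't extend; reduce S -> X
Action: reduce (S -> X)


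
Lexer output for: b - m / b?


Scan left to right, longest-match per lexeme
Tokens: ID(b), OP(-), ID(m), OP(/), ID(b)


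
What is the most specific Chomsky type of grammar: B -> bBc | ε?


Single nonterminal LHS, but b^n c^n is not regular
Classification: Type 2 (Context-Free)


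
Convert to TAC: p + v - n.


Break into single-operator statements:
t1 = p + v
t2 = t1 - n


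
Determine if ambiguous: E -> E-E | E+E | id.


'id-id+id' has two parse trees (no precedence encoded between - and +)
Ambiguous


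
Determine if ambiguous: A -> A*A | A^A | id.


'id*id^id' has two parse trees (no precedence encoded between * and ^)
Ambiguous


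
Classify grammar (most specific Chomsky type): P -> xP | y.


Right-linear: every RHS is a terminal or a terminal followed by one nonterminal
Classification: Type 3 (Regular)


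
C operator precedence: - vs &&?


'-' is additive (level 9); '&&' is logical AND (level 2)
Higher level binds tighter
'-' has higher precedence than '&&'


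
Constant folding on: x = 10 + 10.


10 + 10 = 20 at compile time
Optimized: x = 20


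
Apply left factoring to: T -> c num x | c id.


Common prefix: 'c'
Factored: T -> c T', T' -> num x | id


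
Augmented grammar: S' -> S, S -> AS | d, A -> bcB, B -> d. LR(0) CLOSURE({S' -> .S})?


Start: S' -> .S
For each item with dot before a nonterminal B, add B -> .γ for every B-production
Closure: [S' -> .S, S -> .AS, S -> .d, A -> .bcB]


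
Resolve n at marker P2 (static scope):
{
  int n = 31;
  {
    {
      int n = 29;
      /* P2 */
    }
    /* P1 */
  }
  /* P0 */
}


n declared in the same block as P2
n = 29


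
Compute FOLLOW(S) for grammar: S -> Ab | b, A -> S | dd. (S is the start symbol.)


$ ∈ FOLLOW(S). For each A -> αBβ: add FIRST(β)\{ε} to FOLLOW(B); if β nullable, add FOLLOW(A).
FOLLOW(S) = {$, b}


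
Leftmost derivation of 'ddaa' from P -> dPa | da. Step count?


Derivation: P => dPa => ddaa
Steps: 2


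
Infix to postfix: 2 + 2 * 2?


* has higher precedence, evaluate 2*2 first
Postfix: 2 2 2 * +


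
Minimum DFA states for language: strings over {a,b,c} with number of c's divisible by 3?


Track (count of c) mod 3: states 0..2, accept at 0
Minimal DFA: 3 states


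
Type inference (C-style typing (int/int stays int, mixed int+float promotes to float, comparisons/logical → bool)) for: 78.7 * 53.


Operand types: float * int
Rule: mixed int/float promotes to float; int/int stays int
Result type: float


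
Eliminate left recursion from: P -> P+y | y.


Left-recursive alternatives: P+y; non-recursive: y
Introduce P': P -> yP', P' -> +yP' | ε


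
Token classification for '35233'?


Pattern: digits only
Type: INTEGER_LITERAL


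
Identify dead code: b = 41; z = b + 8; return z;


b is read by z's definition; z is returned
No dead code


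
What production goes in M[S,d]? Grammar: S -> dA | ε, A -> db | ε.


For [S, d]: 'd' ∈ FIRST(dA)
Entry: S -> dA


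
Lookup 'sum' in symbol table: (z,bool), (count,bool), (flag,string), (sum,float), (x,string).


Lookup 'sum' → type float


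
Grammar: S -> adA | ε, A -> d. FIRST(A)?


Per alternative of A: FIRST(d) = {d}
FIRST(A) = {d}


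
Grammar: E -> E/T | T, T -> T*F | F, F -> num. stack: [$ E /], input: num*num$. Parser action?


no handle ('E/' is not any RHS); shift 'num'
Action: shift


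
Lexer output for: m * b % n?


Scan left to right, longest-match per lexeme
Tokens: ID(m), OP(*), ID(b), OP(%), ID(n)


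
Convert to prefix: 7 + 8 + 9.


left-to-right (same/higher precedence on left): tree is (+ (+ 7 8) 9)
Prefix: + + 7 8 9


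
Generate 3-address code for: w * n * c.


Break into single-operator statements:
t1 = w * n
t2 = t1 * c


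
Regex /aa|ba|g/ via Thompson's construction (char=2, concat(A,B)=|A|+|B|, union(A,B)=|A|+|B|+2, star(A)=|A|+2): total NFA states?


Syntax tree has 5 char leaf(s), 2 union(s), 0 star(s)
chars contribute 5×2 = 10; each union adds +2; each star adds +2
Total: 10 + 4 + 0 = 14 states


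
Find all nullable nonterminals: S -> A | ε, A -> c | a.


A nonterminal is nullable iff some alternative derives ε (directly, or every symbol in it is nullable)
Nullable: {S}


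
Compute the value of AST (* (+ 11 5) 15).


Evaluate inner: (+ 11 5) = 16
Evaluate root: (* 16 15) = 240
Result: 240


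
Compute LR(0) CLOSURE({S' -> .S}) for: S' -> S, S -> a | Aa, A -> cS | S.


Start: S' -> .S
For each item with dot before a nonterminal B, add B -> .γ for every B-production
Closure: [S' -> .S, S -> .a, S -> .Aa, A -> .cS, A -> .S]


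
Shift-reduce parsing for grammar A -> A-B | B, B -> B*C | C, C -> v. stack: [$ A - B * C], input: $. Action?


handle 'B*C' on top
Action: reduce (B -> B*C)


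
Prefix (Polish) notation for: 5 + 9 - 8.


left-to-right (same/higher precedence on left): tree is (- (+ 5 9) 8)
Prefix: - + 5 9 8


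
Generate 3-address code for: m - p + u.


Break into single-operator statements:
t1 = m - p
t2 = t1 + u


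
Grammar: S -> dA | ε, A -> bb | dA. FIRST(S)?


Per alternative of S: FIRST(dA) = {d}; FIRST(ε) = {ε}
FIRST(S) = {d, ε}


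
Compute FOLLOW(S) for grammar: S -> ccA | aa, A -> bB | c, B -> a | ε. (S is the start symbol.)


$ ∈ FOLLOW(S). For each A -> αBβ: add FIRST(β)\{ε} to FOLLOW(B); if β nullable, add FOLLOW(A).
FOLLOW(S) = {$}


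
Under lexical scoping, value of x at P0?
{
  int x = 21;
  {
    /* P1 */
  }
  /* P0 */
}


x declared in the same block as P0
x = 21


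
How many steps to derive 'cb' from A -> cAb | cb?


Derivation: A => cb
Steps: 1


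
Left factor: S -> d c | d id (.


Common prefix: 'd'
Factored: S -> d S', S' -> c | id (


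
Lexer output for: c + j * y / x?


Scan left to right, longest-match per lexeme
Tokens: ID(c), OP(+), ID(j), OP(*), ID(y), OP(/), ID(x)


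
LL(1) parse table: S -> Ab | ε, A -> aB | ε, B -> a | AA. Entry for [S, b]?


For [S, b]: 'b' ∈ FIRST(Ab)
Entry: S -> Ab


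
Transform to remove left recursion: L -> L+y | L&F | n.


Left-recursive alternatives: L+y, L&F; non-recursive: n
Introduce L': L -> nL', L' -> +yL' | &FL' | ε


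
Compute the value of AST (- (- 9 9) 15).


Evaluate inner: (- 9 9) = 0
Evaluate root: (- 0 15) = -15
Result: -15


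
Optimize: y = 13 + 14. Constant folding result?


13 + 14 = 27 at compile time
Optimized: y = 27


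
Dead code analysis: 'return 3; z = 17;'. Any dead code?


statement follows a return and is unreachable
Dead: 'z = 17'


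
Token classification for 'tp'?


Pattern: letter/underscore followed by alphanumerics, not a keyword
Type: IDENTIFIER


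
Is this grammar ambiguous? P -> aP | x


right-linear, alternatives start with distinct terminals 'a' vs 'x': unique leftmost derivation
Unambiguous


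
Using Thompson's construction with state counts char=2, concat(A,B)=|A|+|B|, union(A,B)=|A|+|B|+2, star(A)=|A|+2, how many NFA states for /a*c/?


Syntax tree has 2 char leaf(s), 0 union(s), 1 star(s)
chars contribute 2×2 = 4; each union adds +2; each star adds +2
Total: 4 + 0 + 2 = 6 states


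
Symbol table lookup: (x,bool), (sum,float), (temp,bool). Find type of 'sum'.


Lookup 'sum' → type float


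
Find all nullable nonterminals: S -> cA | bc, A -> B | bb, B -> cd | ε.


A nonterminal is nullable iff some alternative derives ε (directly, or every symbol in it is nullable)
Nullable: {A, B}


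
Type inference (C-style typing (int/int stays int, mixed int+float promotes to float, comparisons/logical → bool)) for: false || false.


Operand types: bool || bool
Rule: logical operators take bool operands and yield bool
Result type: bool


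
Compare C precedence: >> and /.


'/' is multiplicative (level 10); '>>' is shift (level 8)
Higher level binds tighter
'/' has higher precedence than '>>'


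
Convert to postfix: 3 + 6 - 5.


Left to right (same or higher precedence on left)
Postfix: 3 6 + 5 -


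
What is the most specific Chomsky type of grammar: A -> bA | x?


Right-linear: every RHS is a terminal or a terminal followed by one nonterminal
Classification: Type 3 (Regular)


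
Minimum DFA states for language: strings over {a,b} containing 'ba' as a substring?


KMP-style automaton: 2 progress states + 1 absorbing accept = 3
Minimal DFA: 3 states


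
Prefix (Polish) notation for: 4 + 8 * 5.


'*' binds tighter: tree is (+ 4 (* 8 5))
Prefix: + 4 * 8 5


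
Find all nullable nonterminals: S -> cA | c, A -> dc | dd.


A nonterminal is nullable iff some alternative derives ε (directly, or every symbol in it is nullable)
Nullable: {}


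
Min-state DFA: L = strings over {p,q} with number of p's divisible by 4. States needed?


Track (count of p) mod 4: states 0..3, accept at 0
Minimal DFA: 4 states


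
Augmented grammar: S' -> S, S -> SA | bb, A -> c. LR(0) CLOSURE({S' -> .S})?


Start: S' -> .S
For each item with dot before a nonterminal B, add B -> .γ for every B-production
Closure: [S' -> .S, S -> .SA, S -> .bb]


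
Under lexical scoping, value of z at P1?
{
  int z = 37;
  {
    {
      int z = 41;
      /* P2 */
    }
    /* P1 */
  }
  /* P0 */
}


P1's block does not declare z; resolves to the enclosing declaration at depth 0
z = 37


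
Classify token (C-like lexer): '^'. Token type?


Pattern: operator symbol
Type: OPERATOR


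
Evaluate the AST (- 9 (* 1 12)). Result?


Evaluate inner: (* 1 12) = 12
Evaluate root: (- 9 12) = -3
Result: -3


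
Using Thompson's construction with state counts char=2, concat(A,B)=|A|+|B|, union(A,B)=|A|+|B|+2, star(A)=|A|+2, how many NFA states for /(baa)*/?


Syntax tree has 3 char leaf(s), 0 union(s), 1 star(s)
chars contribute 3×2 = 6; each union adds +2; each star adds +2
Total: 6 + 0 + 2 = 8 states


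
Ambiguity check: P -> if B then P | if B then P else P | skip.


dangling else: 'if B then if B then skip else skip' parses two ways
Ambiguous


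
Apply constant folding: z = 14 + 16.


14 + 16 = 30 at compile time
Optimized: z = 30


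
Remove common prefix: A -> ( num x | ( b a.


Common prefix: '('
Factored: A -> ( A', A' -> num x | b a


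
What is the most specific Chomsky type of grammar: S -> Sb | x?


Left-linear: every RHS is a terminal or one nonterminal followed by a terminal
Classification: Type 3 (Regular)


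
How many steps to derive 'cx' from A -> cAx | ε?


Derivation: A => cAx => cx
Steps: 2


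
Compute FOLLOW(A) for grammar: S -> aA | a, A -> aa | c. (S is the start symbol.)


$ ∈ FOLLOW(S). For each A -> αBβ: add FIRST(β)\{ε} to FOLLOW(B); if β nullable, add FOLLOW(A).
FOLLOW(A) = {$}


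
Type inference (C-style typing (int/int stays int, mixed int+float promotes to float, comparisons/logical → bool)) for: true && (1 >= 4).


Operand types: bool && bool
Rule: logical operators take bool operands and yield bool
Result type: bool


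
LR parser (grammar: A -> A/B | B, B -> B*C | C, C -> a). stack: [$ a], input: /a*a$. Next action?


'a' on top is the handle for C -> a
Action: reduce (C -> a)


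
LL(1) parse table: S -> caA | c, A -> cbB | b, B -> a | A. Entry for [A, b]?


For [A, b]: 'b' ∈ FIRST(b)
Entry: A -> b


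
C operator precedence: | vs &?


'&' is bitwise AND (level 5); '|' is bitwise OR (level 3)
Higher level binds tighter
'&' has higher precedence than '|'


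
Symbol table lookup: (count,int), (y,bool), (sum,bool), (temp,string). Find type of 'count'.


Lookup 'count' → type int


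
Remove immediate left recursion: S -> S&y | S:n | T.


Left-recursive alternatives: S&y, S:n; non-recursive: T
Introduce S': S -> TS', S' -> &yS' | :nS' | ε


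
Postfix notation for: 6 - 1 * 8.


* has higher precedence, evaluate 1*8 first
Postfix: 6 1 8 * -


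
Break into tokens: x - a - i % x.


Scan left to right, longest-match per lexeme
Tokens: ID(x), OP(-), ID(a), OP(-), ID(i), OP(%), ID(x)


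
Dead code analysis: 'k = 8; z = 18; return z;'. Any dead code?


k is assigned but never read
Dead: 'k = 8'


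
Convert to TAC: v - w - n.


Break into single-operator statements:
t1 = v - w
t2 = t1 - n


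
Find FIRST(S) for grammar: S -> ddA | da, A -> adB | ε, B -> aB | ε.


Per alternative of S: FIRST(ddA) = {d}; FIRST(da) = {d}
FIRST(S) = {d}


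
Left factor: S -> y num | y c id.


Common prefix: 'y'
Factored: S -> y S', S' -> num | c id


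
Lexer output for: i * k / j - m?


Scan left to right, longest-match per lexeme
Tokens: ID(i), OP(*), ID(k), OP(/), ID(j), OP(-), ID(m)


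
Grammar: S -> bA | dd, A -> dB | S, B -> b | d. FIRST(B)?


Per alternative of B: FIRST(b) = {b}; FIRST(d) = {d}
FIRST(B) = {b, d}


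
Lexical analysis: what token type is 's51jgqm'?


Pattern: letter/underscore followed by alphanumerics, not a keyword
Type: IDENTIFIER


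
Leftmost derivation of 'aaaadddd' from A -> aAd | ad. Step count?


Derivation: A => aAd => aaAdd => aaaAddd => aaaadddd
Steps: 4


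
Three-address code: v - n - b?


Break into single-operator statements:
t1 = v - n
t2 = t1 - b


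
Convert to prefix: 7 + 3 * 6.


'*' binds tighter: tree is (+ 7 (* 3 6))
Prefix: + 7 * 3 6


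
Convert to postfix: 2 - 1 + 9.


Left to right (same or higher precedence on left)
Postfix: 2 1 - 9 +


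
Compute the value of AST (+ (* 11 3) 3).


Evaluate inner: (* 11 3) = 33
Evaluate root: (+ 33 3) = 36
Result: 36


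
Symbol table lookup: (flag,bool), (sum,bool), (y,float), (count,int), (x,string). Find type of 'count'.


Lookup 'count' → type int


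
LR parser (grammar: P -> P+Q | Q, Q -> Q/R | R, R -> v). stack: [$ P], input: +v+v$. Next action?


shift '+' to continue P -> P+Q
Action: shift


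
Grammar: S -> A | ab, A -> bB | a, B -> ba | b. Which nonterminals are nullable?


A nonterminal is nullable iff some alternative derives ε (directly, or every symbol in it is nullable)
Nullable: {}


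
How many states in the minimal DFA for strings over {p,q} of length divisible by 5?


Track length mod 5: states 0..4, accept at 0
Minimal DFA: 5 states


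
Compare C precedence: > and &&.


'>' is relational (level 7); '&&' is logical AND (level 2)
Higher level binds tighter
'>' has higher precedence than '&&'


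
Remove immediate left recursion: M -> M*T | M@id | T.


Left-recursive alternatives: M*T, M@id; non-recursive: T
Introduce M': M -> TM', M' -> *TM' | @idM' | ε


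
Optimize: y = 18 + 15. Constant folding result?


18 + 15 = 33 at compile time
Optimized: y = 33


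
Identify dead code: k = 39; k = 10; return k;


first assignment to k is overwritten before any read
Dead: 'k = 39'


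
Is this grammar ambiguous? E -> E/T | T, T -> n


precedence layered via separate nonterminal T: deterministic
Unambiguous


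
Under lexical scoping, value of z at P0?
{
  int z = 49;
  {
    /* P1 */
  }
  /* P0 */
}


z declared in the same block as P0
z = 49
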